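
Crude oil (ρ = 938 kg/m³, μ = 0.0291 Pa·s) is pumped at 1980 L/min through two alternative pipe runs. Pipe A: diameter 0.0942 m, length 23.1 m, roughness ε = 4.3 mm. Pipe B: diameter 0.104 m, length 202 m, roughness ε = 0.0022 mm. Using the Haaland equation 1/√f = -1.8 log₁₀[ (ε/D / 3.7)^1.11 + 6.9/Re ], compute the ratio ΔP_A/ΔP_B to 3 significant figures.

ΔP_A/ΔP_B ≈ 0.460

Pipe A: V = Q/A = 0.033/0.006969 = 4.735 m/s; Re = 1.438e+04; ε/D = 0.0456; Haaland → f = 0.07051; ΔP_A = f(L/D)(ρV²/2) = 1.818e+05 Pa.
Pipe B: V = Q/A = 0.033/0.008495 = 3.885 m/s; Re = 1.302e+04; ε/D = 2.12e-05; Haaland → f = 0.02878; ΔP_B = f(L/D)(ρV²/2) = 3.957e+05 Pa.
ΔP_A/ΔP_B = 1.818e+05/3.957e+05 = 0.460.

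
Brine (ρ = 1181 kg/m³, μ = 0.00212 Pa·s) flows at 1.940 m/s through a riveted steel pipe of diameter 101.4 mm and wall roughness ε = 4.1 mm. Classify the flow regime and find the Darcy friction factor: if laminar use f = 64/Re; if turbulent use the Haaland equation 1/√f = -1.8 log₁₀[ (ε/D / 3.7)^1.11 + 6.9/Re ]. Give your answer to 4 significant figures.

Re = ρVD/μ = 1181·1.94·0.1014/0.00212 = 1.096e+05.
Re > 4000 → turbulent. ε/D = 0.0041/0.1014 = 0.0404; Haaland: 1/√f = -1.8 log₁₀[0.00665 + 6.3e-05] = 3.912, so f = 0.06536.

f ≈ 0.06536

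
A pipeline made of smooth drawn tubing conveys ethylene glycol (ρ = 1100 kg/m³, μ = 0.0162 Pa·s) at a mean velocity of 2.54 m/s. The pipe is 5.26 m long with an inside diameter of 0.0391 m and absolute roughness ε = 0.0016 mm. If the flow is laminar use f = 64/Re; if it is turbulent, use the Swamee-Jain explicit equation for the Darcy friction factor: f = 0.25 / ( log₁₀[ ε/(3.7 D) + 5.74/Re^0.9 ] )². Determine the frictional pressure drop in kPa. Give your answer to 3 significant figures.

ΔP ≈ 16.6 kPa

Reynolds number Re = ρVD/μ = 1100 · 2.54 · 0.0391 / 0.0162 = 6744.
Re > 4000 → turbulent. Relative roughness ε/D = 1.6e-06/0.0391 = 4.09e-05. Swamee-Jain: f = 0.25/(log₁₀[4.09e-05/3.7 + 5.74/6744^0.9])² = 0.25/(log₁₀[1.11e-05 + 0.00206])² = 0.25/(-2.685)² = 0.03468.
Darcy-Weisbach: ΔP = f(L/D)(ρV²/2) = 0.03468·(5.26/0.0391)·(1100·2.54²/2) = 0.03468·134.5·3548 = 1.656e+04 Pa.
ΔP = 1.656e+04 Pa = 16.6 kPa.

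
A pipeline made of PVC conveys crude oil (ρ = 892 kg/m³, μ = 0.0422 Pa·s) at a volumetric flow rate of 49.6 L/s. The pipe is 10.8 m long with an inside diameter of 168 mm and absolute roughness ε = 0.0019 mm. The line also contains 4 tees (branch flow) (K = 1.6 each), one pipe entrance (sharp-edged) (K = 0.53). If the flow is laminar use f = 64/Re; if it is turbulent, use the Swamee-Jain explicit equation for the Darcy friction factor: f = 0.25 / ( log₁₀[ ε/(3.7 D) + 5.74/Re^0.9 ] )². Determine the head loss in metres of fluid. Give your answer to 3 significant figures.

h_f ≈ 2.31 m

Q = 49.6 L/s = 49.6/1000 = 0.0496 m³/s.
Cross-sectional area A = πD²/4 = π(0.168)²/4 = 0.02217 m²; mean velocity V = Q/A = 0.0496/0.02217 = 2.238 m/s.
Reynolds number Re = ρVD/μ = 892 · 2.238 · 0.168 / 0.0422 = 7946.
Re > 4000 → turbulent. Relative roughness ε/D = 1.9e-06/0.168 = 1.13e-05. Swamee-Jain: f = 0.25/(log₁₀[1.13e-05/3.7 + 5.74/7946^0.9])² = 0.25/(log₁₀[3.06e-06 + 0.00177])² = 0.25/(-2.75)² = 0.03305.
Total minor-loss coefficient ΣK = 4·1.6 + 1·0.53 = 6.93.
ΔP = [f·L/D + ΣK]·(ρV²/2) = [0.03305·10.8/0.168 + 6.93]·(892·2.238²/2) = [2.124 + 6.93]·2233 = 2.022e+04 Pa.
Head loss h_f = ΔP/(ρg) = 2.022e+04/(892·9.81) = 2.31 m.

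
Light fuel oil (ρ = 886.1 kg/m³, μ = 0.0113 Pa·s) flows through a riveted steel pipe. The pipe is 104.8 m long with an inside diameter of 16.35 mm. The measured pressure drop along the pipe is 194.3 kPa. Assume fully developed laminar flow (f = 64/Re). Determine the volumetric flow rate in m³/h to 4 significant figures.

For laminar flow, f = 64/Re with Re = ρVD/μ, so Darcy-Weisbach reduces to ΔP = 32μLV/D². Solving for V: V = ΔP·D²/(32μL) = 1.943e+05·(0.01635)²/(32·0.0113·104.8) = 1.371 m/s.
Check: Re = ρVD/μ = 886.1·1.371·0.01635/0.0113 = 1757 < 2300, so the laminar assumption holds.
Q = V·A = 1.371·(π/4·0.01635²) = 0.0002878 m³/s = 1.036 m³/h.

Q ≈ 1.036 m³/h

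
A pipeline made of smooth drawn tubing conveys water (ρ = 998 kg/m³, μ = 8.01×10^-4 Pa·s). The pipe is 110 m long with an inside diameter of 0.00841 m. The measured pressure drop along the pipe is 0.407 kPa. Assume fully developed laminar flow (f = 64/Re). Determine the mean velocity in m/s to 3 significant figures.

V ≈ 0.0102 m/s

For laminar flow, f = 64/Re with Re = ρVD/μ, so Darcy-Weisbach reduces to ΔP = 32μLV/D². Solving for V: V = ΔP·D²/(32μL) = 407·(0.00841)²/(32·0.000801·110) = 0.01021 m/s.
Check: Re = ρVD/μ = 998·0.01021·0.00841/0.000801 = 107 < 2300, so the laminar assumption holds.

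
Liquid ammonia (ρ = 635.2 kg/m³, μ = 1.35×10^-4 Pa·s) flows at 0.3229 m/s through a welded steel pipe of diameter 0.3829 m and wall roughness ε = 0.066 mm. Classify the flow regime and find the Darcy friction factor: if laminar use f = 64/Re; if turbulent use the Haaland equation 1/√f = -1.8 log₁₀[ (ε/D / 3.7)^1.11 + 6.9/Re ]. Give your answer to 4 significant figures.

f ≈ 0.01483

Re = ρVD/μ = 635.2·0.3229·0.3829/0.000135 = 5.817e+05.
Re > 4000 → turbulent. ε/D = 6.6e-05/0.3829 = 0.000172; Haaland: 1/√f = -1.8 log₁₀[1.56e-05 + 1.19e-05] = 8.212, so f = 0.01483.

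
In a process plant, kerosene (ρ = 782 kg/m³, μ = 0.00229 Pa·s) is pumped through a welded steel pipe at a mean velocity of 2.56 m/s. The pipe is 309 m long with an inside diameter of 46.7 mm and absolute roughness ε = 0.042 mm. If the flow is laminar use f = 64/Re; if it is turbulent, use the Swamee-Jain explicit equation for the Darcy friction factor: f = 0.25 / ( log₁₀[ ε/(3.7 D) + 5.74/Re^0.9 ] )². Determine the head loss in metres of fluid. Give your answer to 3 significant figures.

h_f ≈ 54.4 m

Reynolds number Re = ρVD/μ = 782 · 2.56 · 0.0467 / 0.00229 = 4.083e+04.
Re > 4000 → turbulent. Relative roughness ε/D = 4.2e-05/0.0467 = 0.000899. Swamee-Jain: f = 0.25/(log₁₀[0.000899/3.7 + 5.74/4.083e+04^0.9])² = 0.25/(log₁₀[0.000243 + 0.000407])² = 0.25/(-3.187)² = 0.02461.
Darcy-Weisbach: ΔP = f(L/D)(ρV²/2) = 0.02461·(309/0.0467)·(782·2.56²/2) = 0.02461·6617·2562 = 4.172e+05 Pa.
Head loss h_f = ΔP/(ρg) = 4.172e+05/(782·9.81) = 54.4 m.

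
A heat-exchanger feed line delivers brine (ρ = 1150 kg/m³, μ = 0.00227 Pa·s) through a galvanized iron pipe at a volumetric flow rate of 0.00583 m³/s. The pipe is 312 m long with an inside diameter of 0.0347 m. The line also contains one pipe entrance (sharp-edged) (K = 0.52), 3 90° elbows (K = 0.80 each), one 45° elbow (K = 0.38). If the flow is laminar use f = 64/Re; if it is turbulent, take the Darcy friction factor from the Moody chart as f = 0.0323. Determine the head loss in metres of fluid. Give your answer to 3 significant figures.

Cross-sectional area A = πD²/4 = π(0.0347)²/4 = 0.0009457 m²; mean velocity V = Q/A = 0.00583/0.0009457 = 6.165 m/s.
Reynolds number Re = ρVD/μ = 1150 · 6.165 · 0.0347 / 0.00227 = 1.084e+05.
Re > 4000 → turbulent; use the Moody-chart value f = 0.0323.
Total minor-loss coefficient ΣK = 1·0.52 + 3·0.8 + 1·0.38 = 3.3.
ΔP = [f·L/D + ΣK]·(ρV²/2) = [0.0323·312/0.0347 + 3.3]·(1150·6.165²/2) = [290.4 + 3.3]·2.185e+04 = 6.419e+06 Pa.
Head loss h_f = ΔP/(ρg) = 6.419e+06/(1150·9.81) = 569 m.

h_f ≈ 569 m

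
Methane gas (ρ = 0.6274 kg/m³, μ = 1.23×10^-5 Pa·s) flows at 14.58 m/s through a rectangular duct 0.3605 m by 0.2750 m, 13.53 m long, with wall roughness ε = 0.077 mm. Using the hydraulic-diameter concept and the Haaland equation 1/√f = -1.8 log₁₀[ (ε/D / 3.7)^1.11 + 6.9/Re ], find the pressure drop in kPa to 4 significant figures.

Hydraulic diameter D_h = 4A/P = 4·(0.3605·0.275)/(2·(0.3605+0.275)) = 0.3966/1.271 = 0.312 m.
Re = ρVD_h/μ = 0.6274·14.58·0.312/1.23e-05 = 2.32e+05.
ε/D_h = 7.7e-05/0.312 = 0.000247; Haaland gives 1/√f = -1.8 log₁₀[2.32e-05+2.97e-05] = 7.698, so f = 0.01688.
ΔP = f(L/D_h)(ρV²/2) = 0.01688·13.53/0.312·66.69 = 48.8 Pa.
ΔP = 0.04880 kPa.

ΔP ≈ 0.04880 kPa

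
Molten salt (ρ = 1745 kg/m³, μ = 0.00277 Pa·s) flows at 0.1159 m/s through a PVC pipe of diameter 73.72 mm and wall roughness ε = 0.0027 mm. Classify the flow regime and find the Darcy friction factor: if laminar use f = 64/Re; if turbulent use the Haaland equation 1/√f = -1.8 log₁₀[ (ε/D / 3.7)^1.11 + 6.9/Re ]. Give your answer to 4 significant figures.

Re = ρVD/μ = 1745·0.1159·0.07372/0.00277 = 5383.
Re > 4000 → turbulent. ε/D = 2.7e-06/0.07372 = 3.66e-05; Haaland: 1/√f = -1.8 log₁₀[2.79e-06 + 0.00128] = 5.204, so f = 0.03692.

f ≈ 0.03692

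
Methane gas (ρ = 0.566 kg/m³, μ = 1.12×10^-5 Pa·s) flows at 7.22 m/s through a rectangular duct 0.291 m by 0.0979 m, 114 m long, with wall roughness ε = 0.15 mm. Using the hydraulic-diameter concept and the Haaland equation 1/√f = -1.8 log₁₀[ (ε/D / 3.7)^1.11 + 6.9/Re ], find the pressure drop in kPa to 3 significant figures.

Hydraulic diameter D_h = 4A/P = 4·(0.291·0.0979)/(2·(0.291+0.0979)) = 0.114/0.7778 = 0.1465 m.
Re = ρVD_h/μ = 0.566·7.22·0.1465/1.12e-05 = 5.346e+04.
ε/D_h = 0.00015/0.1465 = 0.00102; Haaland gives 1/√f = -1.8 log₁₀[0.000112+0.000129] = 6.511, so f = 0.02359.
ΔP = f(L/D_h)(ρV²/2) = 0.02359·114/0.1465·14.75 = 270.8 Pa.
ΔP = 0.271 kPa.

ΔP ≈ 0.271 kPa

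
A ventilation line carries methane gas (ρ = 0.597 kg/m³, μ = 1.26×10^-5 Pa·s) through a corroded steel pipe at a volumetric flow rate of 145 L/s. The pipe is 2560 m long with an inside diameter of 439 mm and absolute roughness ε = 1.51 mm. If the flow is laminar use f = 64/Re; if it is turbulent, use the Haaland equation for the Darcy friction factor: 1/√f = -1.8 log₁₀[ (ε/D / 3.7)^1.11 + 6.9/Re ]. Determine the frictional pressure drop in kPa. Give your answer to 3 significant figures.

Q = 145 L/s = 145/1000 = 0.145 m³/s.
Cross-sectional area A = πD²/4 = π(0.439)²/4 = 0.1514 m²; mean velocity V = Q/A = 0.145/0.1514 = 0.958 m/s.
Reynolds number Re = ρVD/μ = 0.597 · 0.958 · 0.439 / 1.26e-05 = 1.993e+04.
Re > 4000 → turbulent. Relative roughness ε/D = 0.00151/0.439 = 0.00344. Haaland: 1/√f = -1.8 log₁₀[(0.00344/3.7)^1.11 + 6.9/1.993e+04] = -1.8 log₁₀[0.000431 + 0.000346] = 5.597, so f = 0.03193.
Darcy-Weisbach: ΔP = f(L/D)(ρV²/2) = 0.03193·(2560/0.439)·(0.597·0.958²/2) = 0.03193·5831·0.2739 = 51 Pa.
ΔP = 51 Pa = 0.0510 kPa.

ΔP ≈ 0.0510 kPa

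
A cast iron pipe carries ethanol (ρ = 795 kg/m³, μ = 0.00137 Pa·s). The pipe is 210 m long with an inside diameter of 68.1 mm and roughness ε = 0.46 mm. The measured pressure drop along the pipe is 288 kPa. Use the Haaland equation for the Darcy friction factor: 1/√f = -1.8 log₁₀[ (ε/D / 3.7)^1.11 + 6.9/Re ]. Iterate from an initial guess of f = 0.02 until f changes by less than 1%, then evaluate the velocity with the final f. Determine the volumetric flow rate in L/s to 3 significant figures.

Q ≈ 9.56 L/s

Rearranging Darcy-Weisbach: V = √(2·ΔP·D/(f·L·ρ)). With ε/D = 0.00046/0.0681 = 0.00675, iterate starting from f = 0.02:
  f = 0.02 → V = √(2·2.88e+05·0.0681/(0.02·210·795)) = 3.427 m/s; Re = ρVD/μ = 1.354e+05; f → 0.03393
  f = 0.03393 → V = 2.632 m/s; Re = 1.04e+05; f → 0.03408
Converged (Δf/f < 1%). With the final f = 0.03408: V = √(2·2.88e+05·0.0681/(0.03408·210·795)) = 2.626 m/s.
Q = V·A = 2.626·(π/4·0.0681²) = 0.009564 m³/s = 9.56 L/s.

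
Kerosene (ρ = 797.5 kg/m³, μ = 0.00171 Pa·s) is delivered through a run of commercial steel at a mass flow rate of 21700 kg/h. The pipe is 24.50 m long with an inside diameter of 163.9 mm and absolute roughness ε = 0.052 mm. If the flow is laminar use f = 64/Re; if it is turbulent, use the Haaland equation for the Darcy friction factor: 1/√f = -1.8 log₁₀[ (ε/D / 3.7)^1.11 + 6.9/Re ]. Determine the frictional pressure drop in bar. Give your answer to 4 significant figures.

ΔP ≈ 0.001875 bar

ṁ = 21700 kg/h = 21700/3600 = 6.028 kg/s.
A = πD²/4 = π(0.1639)²/4 = 0.0211 m²; mean velocity V = ṁ/(ρA) = 6.028/(797.5 · 0.0211) = 0.3582 m/s.
Reynolds number Re = ρVD/μ = 797.5 · 0.3582 · 0.1639 / 0.00171 = 2.738e+04.
Re > 4000 → turbulent. Relative roughness ε/D = 5.2e-05/0.1639 = 0.000317. Haaland: 1/√f = -1.8 log₁₀[(0.000317/3.7)^1.11 + 6.9/2.738e+04] = -1.8 log₁₀[3.06e-05 + 0.000252] = 6.388, so f = 0.02451.
Darcy-Weisbach: ΔP = f(L/D)(ρV²/2) = 0.02451·(24.5/0.1639)·(797.5·0.3582²/2) = 0.02451·149.5·51.18 = 187.5 Pa.
ΔP = 187.5 Pa = 0.001875 bar.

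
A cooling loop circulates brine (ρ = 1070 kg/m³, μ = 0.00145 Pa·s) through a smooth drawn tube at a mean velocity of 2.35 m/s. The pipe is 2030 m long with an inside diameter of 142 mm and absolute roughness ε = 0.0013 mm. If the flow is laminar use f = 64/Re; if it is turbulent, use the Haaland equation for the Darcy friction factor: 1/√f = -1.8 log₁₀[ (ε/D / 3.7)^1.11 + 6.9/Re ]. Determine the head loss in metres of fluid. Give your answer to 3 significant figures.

h_f ≈ 60.2 m

Reynolds number Re = ρVD/μ = 1070 · 2.35 · 0.142 / 0.00145 = 2.462e+05.
Re > 4000 → turbulent. Relative roughness ε/D = 1.3e-06/0.142 = 9.15e-06. Haaland: 1/√f = -1.8 log₁₀[(9.15e-06/3.7)^1.11 + 6.9/2.462e+05] = -1.8 log₁₀[5.98e-07 + 2.8e-05] = 8.178, so f = 0.01495.
Darcy-Weisbach: ΔP = f(L/D)(ρV²/2) = 0.01495·(2030/0.142)·(1070·2.35²/2) = 0.01495·1.43e+04·2955 = 6.315e+05 Pa.
Head loss h_f = ΔP/(ρg) = 6.315e+05/(1070·9.81) = 60.2 m.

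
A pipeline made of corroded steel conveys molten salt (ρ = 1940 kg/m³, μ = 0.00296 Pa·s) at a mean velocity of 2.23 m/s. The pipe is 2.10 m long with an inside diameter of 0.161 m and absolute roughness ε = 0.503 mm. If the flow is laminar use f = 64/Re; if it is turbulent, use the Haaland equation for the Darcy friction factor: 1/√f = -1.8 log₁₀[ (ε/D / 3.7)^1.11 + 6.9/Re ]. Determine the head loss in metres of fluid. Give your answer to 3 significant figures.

h_f ≈ 0.0893 m

Reynolds number Re = ρVD/μ = 1940 · 2.23 · 0.161 / 0.00296 = 2.353e+05.
Re > 4000 → turbulent. Relative roughness ε/D = 0.000503/0.161 = 0.00312. Haaland: 1/√f = -1.8 log₁₀[(0.00312/3.7)^1.11 + 6.9/2.353e+05] = -1.8 log₁₀[0.000388 + 2.93e-05] = 6.084, so f = 0.02702.
Darcy-Weisbach: ΔP = f(L/D)(ρV²/2) = 0.02702·(2.1/0.161)·(1940·2.23²/2) = 0.02702·13.04·4824 = 1700 Pa.
Head loss h_f = ΔP/(ρg) = 1700/(1940·9.81) = 0.0893 m.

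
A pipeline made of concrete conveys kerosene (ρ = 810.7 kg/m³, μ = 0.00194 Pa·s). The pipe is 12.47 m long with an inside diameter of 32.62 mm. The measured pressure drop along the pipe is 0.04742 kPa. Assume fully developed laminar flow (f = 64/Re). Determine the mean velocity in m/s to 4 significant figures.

For laminar flow, f = 64/Re with Re = ρVD/μ, so Darcy-Weisbach reduces to ΔP = 32μLV/D². Solving for V: V = ΔP·D²/(32μL) = 47.42·(0.03262)²/(32·0.00194·12.47) = 0.06518 m/s.
Check: Re = ρVD/μ = 810.7·0.06518·0.03262/0.00194 = 888.5 < 2300, so the laminar assumption holds.

V ≈ 0.06518 m/s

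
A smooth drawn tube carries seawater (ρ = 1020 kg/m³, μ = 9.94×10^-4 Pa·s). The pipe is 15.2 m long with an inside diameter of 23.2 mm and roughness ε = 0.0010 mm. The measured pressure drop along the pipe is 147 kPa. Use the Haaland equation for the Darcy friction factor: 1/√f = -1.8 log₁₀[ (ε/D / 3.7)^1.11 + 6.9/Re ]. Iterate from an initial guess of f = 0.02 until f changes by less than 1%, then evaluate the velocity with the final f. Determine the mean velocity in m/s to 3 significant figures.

V ≈ 5.03 m/s

Rearranging Darcy-Weisbach: V = √(2·ΔP·D/(f·L·ρ)). With ε/D = 1e-06/0.0232 = 4.31e-05, iterate starting from f = 0.02:
  f = 0.02 → V = √(2·1.47e+05·0.0232/(0.02·15.2·1020)) = 4.69 m/s; Re = ρVD/μ = 1.117e+05; f → 0.01761
  f = 0.01761 → V = 4.998 m/s; Re = 1.19e+05; f → 0.01739
  f = 0.01739 → V = 5.029 m/s; Re = 1.197e+05; f → 0.01737
Converged (Δf/f < 1%). With the final f = 0.01737: V = √(2·1.47e+05·0.0232/(0.01737·15.2·1020)) = 5.032 m/s.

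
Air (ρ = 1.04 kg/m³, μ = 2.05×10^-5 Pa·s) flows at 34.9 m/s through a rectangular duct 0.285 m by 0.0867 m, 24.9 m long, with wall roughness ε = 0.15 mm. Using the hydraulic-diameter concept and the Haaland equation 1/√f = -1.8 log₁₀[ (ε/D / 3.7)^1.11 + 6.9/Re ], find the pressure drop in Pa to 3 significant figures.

ΔP ≈ 2520 Pa

Hydraulic diameter D_h = 4A/P = 4·(0.285·0.0867)/(2·(0.285+0.0867)) = 0.09884/0.7434 = 0.133 m.
Re = ρVD_h/μ = 1.04·34.9·0.133/2.05e-05 = 2.354e+05.
ε/D_h = 0.00015/0.133 = 0.00113; Haaland gives 1/√f = -1.8 log₁₀[0.000125+2.93e-05] = 6.86, so f = 0.02125.
ΔP = f(L/D_h)(ρV²/2) = 0.02125·24.9/0.133·633.4 = 2521 Pa.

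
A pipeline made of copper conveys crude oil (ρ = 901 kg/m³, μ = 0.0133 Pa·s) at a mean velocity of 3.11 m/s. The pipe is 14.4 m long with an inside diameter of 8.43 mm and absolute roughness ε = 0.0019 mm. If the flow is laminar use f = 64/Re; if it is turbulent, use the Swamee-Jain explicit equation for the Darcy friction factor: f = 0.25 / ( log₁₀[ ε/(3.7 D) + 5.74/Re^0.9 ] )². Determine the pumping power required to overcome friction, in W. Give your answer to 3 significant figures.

P ≈ 46.6 W

Reynolds number Re = ρVD/μ = 901 · 3.11 · 0.00843 / 0.0133 = 1776.
Re < 2300 → laminar flow, so f = 64/Re = 64/1776 = 0.03603 (the turbulent correlation is not needed).
Darcy-Weisbach: ΔP = f(L/D)(ρV²/2) = 0.03603·(14.4/0.00843)·(901·3.11²/2) = 0.03603·1708·4357 = 2.682e+05 Pa.
Q = V·A = 3.11·5.581e-05 = 0.0001736 m³/s.
Pumping power P = QΔP = 0.0001736·2.682e+05 = 46.56 W = 46.6 W.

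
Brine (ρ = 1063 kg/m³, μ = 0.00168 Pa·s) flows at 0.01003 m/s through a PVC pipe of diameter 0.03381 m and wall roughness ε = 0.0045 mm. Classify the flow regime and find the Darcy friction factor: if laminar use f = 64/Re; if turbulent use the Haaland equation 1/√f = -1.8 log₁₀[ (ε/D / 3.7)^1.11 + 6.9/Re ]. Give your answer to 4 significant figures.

f ≈ 0.2983

Re = ρVD/μ = 1063·0.01003·0.03381/0.00168 = 214.6.
Re < 2300 → laminar, so f = 64/Re = 0.2983 (roughness is irrelevant in laminar flow).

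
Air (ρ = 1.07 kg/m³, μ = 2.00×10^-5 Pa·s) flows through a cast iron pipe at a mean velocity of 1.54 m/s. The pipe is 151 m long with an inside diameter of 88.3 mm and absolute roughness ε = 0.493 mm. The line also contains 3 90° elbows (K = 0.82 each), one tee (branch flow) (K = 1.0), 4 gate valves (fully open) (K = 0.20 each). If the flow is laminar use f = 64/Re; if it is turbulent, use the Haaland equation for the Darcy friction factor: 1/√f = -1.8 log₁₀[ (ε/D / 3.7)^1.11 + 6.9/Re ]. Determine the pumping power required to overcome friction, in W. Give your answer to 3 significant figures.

Reynolds number Re = ρVD/μ = 1.07 · 1.54 · 0.0883 / 2e-05 = 7275.
Re > 4000 → turbulent. Relative roughness ε/D = 0.000493/0.0883 = 0.00558. Haaland: 1/√f = -1.8 log₁₀[(0.00558/3.7)^1.11 + 6.9/7275] = -1.8 log₁₀[0.000738 + 0.000948] = 4.991, so f = 0.04014.
Total minor-loss coefficient ΣK = 3·0.82 + 1·1 + 4·0.2 = 4.26.
ΔP = [f·L/D + ΣK]·(ρV²/2) = [0.04014·151/0.0883 + 4.26]·(1.07·1.54²/2) = [68.64 + 4.26]·1.269 = 92.5 Pa.
Q = V·A = 1.54·0.006124 = 0.00943 m³/s.
Pumping power P = QΔP = 0.00943·92.5 = 0.8723 W = 0.872 W.

P ≈ 0.872 W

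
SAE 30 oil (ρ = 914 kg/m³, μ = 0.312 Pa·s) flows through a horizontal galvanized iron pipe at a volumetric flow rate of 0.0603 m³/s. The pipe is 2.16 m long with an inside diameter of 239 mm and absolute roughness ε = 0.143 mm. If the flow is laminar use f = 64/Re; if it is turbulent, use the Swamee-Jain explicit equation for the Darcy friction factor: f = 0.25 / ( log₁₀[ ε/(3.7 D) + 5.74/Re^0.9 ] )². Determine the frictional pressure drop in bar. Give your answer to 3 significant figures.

Cross-sectional area A = πD²/4 = π(0.239)²/4 = 0.04486 m²; mean velocity V = Q/A = 0.0603/0.04486 = 1.344 m/s.
Reynolds number Re = ρVD/μ = 914 · 1.344 · 0.239 / 0.312 = 941.1.
Re < 2300 → laminar flow, so f = 64/Re = 64/941.1 = 0.06801 (the turbulent correlation is not needed).
Darcy-Weisbach: ΔP = f(L/D)(ρV²/2) = 0.06801·(2.16/0.239)·(914·1.344²/2) = 0.06801·9.038·825.6 = 507.5 Pa.
ΔP = 507.5 Pa = 0.00507 bar.

ΔP ≈ 0.00507 bar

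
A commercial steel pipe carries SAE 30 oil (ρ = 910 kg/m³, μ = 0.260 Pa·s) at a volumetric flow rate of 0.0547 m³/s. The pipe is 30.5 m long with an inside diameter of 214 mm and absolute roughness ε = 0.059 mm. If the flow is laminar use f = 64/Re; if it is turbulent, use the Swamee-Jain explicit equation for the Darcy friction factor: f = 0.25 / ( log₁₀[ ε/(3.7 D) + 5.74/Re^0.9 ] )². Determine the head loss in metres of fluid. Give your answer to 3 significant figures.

Cross-sectional area A = πD²/4 = π(0.214)²/4 = 0.03597 m²; mean velocity V = Q/A = 0.0547/0.03597 = 1.521 m/s.
Reynolds number Re = ρVD/μ = 910 · 1.521 · 0.214 / 0.26 = 1139.
Re < 2300 → laminar flow, so f = 64/Re = 64/1139 = 0.05619 (the turbulent correlation is not needed).
Darcy-Weisbach: ΔP = f(L/D)(ρV²/2) = 0.05619·(30.5/0.214)·(910·1.521²/2) = 0.05619·142.5·1052 = 8427 Pa.
Head loss h_f = ΔP/(ρg) = 8427/(910·9.81) = 0.944 m.

h_f ≈ 0.944 m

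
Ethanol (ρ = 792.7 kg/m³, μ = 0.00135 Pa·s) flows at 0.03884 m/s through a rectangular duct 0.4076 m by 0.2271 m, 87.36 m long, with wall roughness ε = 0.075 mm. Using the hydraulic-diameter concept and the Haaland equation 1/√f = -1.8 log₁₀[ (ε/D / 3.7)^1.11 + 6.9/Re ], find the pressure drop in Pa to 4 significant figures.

Hydraulic diameter D_h = 4A/P = 4·(0.4076·0.2271)/(2·(0.4076+0.2271)) = 0.3703/1.269 = 0.2917 m.
Re = ρVD_h/μ = 792.7·0.03884·0.2917/0.00135 = 6652.
ε/D_h = 7.5e-05/0.2917 = 0.000257; Haaland gives 1/√f = -1.8 log₁₀[2.42e-05+0.00104] = 5.353, so f = 0.03489.
ΔP = f(L/D_h)(ρV²/2) = 0.03489·87.36/0.2917·0.5979 = 6.249 Pa.

ΔP ≈ 6.249 Pa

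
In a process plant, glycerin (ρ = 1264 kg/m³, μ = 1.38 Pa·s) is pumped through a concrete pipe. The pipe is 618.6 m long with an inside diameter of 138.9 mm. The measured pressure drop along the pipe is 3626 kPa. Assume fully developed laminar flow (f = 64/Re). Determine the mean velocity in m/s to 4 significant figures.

V ≈ 2.561 m/s

For laminar flow, f = 64/Re with Re = ρVD/μ, so Darcy-Weisbach reduces to ΔP = 32μLV/D². Solving for V: V = ΔP·D²/(32μL) = 3.626e+06·(0.1389)²/(32·1.38·618.6) = 2.561 m/s.
Check: Re = ρVD/μ = 1264·2.561·0.1389/1.38 = 325.8 < 2300, so the laminar assumption holds.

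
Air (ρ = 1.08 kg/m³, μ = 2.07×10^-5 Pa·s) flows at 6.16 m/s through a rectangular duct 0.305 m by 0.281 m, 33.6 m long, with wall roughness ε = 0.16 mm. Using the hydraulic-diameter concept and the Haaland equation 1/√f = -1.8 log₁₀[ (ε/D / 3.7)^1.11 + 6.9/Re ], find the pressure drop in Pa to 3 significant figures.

ΔP ≈ 48.1 Pa

Hydraulic diameter D_h = 4A/P = 4·(0.305·0.281)/(2·(0.305+0.281)) = 0.3428/1.172 = 0.2925 m.
Re = ρVD_h/μ = 1.08·6.16·0.2925/2.07e-05 = 9.401e+04.
ε/D_h = 0.00016/0.2925 = 0.000547; Haaland gives 1/√f = -1.8 log₁₀[5.6e-05+7.34e-05] = 6.998, so f = 0.02042.
ΔP = f(L/D_h)(ρV²/2) = 0.02042·33.6/0.2925·20.49 = 48.06 Pa.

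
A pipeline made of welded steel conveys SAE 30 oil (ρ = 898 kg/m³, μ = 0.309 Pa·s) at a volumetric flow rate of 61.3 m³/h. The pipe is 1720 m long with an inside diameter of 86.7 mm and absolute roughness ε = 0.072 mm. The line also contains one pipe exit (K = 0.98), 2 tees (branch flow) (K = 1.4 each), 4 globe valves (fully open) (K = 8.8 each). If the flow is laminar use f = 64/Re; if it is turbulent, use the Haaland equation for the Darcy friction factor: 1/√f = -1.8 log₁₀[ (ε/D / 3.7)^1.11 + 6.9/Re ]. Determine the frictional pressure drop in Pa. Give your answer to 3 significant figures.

Q = 61.3 m³/h = 61.3/3600 = 0.01703 m³/s.
Cross-sectional area A = πD²/4 = π(0.0867)²/4 = 0.005904 m²; mean velocity V = Q/A = 0.01703/0.005904 = 2.884 m/s.
Reynolds number Re = ρVD/μ = 898 · 2.884 · 0.0867 / 0.309 = 726.7.
Re < 2300 → laminar flow, so f = 64/Re = 64/726.7 = 0.08807 (the turbulent correlation is not needed).
Total minor-loss coefficient ΣK = 1·0.98 + 2·1.4 + 4·8.8 = 39.
ΔP = [f·L/D + ΣK]·(ρV²/2) = [0.08807·1720/0.0867 + 39]·(898·2.884²/2) = [1747 + 39]·3735 = 6.671e+06 Pa.

ΔP ≈ 6.67×10^6 Pa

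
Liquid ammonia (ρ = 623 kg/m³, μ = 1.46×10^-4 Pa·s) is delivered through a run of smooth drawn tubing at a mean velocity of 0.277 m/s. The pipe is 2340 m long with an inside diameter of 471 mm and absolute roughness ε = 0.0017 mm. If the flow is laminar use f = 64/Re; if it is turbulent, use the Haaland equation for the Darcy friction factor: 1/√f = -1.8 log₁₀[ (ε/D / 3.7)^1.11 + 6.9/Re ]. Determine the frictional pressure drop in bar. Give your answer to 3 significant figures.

Reynolds number Re = ρVD/μ = 623 · 0.277 · 0.471 / 0.000146 = 5.567e+05.
Re > 4000 → turbulent. Relative roughness ε/D = 1.7e-06/0.471 = 3.61e-06. Haaland: 1/√f = -1.8 log₁₀[(3.61e-06/3.7)^1.11 + 6.9/5.567e+05] = -1.8 log₁₀[2.13e-07 + 1.24e-05] = 8.819, so f = 0.01286.
Darcy-Weisbach: ΔP = f(L/D)(ρV²/2) = 0.01286·(2340/0.471)·(623·0.277²/2) = 0.01286·4968·23.9 = 1527 Pa.
ΔP = 1527 Pa = 0.0153 bar.

ΔP ≈ 0.0153 bar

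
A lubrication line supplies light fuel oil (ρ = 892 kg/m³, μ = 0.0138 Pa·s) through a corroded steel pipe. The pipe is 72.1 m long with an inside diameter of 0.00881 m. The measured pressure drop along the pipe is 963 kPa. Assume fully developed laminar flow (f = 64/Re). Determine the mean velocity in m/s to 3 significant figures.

For laminar flow, f = 64/Re with Re = ρVD/μ, so Darcy-Weisbach reduces to ΔP = 32μLV/D². Solving for V: V = ΔP·D²/(32μL) = 9.63e+05·(0.00881)²/(32·0.0138·72.1) = 2.348 m/s.
Check: Re = ρVD/μ = 892·2.348·0.00881/0.0138 = 1337 < 2300, so the laminar assumption holds.

V ≈ 2.35 m/s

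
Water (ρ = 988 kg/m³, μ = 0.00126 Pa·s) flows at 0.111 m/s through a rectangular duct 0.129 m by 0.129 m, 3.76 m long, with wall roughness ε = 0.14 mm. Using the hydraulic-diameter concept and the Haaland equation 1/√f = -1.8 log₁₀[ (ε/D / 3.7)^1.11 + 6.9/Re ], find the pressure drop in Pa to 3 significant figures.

Hydraulic diameter D_h = 4A/P = 4·(0.129·0.129)/(2·(0.129+0.129)) = 0.06656/0.516 = 0.129 m.
Re = ρVD_h/μ = 988·0.111·0.129/0.00126 = 1.123e+04.
ε/D_h = 0.00014/0.129 = 0.00109; Haaland gives 1/√f = -1.8 log₁₀[0.00012+0.000615] = 5.641, so f = 0.03142.
ΔP = f(L/D_h)(ρV²/2) = 0.03142·3.76/0.129·6.087 = 5.575 Pa.

ΔP ≈ 5.57 Pa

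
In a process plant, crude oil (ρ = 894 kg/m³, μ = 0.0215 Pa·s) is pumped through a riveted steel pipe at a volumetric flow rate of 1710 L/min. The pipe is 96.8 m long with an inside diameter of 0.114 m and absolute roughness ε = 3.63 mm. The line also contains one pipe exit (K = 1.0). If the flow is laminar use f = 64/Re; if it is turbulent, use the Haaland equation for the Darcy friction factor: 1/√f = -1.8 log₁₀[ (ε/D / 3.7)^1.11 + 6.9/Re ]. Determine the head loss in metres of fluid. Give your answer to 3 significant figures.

h_f ≈ 21.0 m

Q = 1710 L/min = 1710/60000 = 0.0285 m³/s.
Cross-sectional area A = πD²/4 = π(0.114)²/4 = 0.01021 m²; mean velocity V = Q/A = 0.0285/0.01021 = 2.792 m/s.
Reynolds number Re = ρVD/μ = 894 · 2.792 · 0.114 / 0.0215 = 1.324e+04.
Re > 4000 → turbulent. Relative roughness ε/D = 0.00363/0.114 = 0.0318. Haaland: 1/√f = -1.8 log₁₀[(0.0318/3.7)^1.11 + 6.9/1.324e+04] = -1.8 log₁₀[0.0051 + 0.000521] = 4.05, so f = 0.06096.
Total minor-loss coefficient ΣK = 1·1 = 1.
ΔP = [f·L/D + ΣK]·(ρV²/2) = [0.06096·96.8/0.114 + 1]·(894·2.792²/2) = [51.76 + 1]·3485 = 1.839e+05 Pa.
Head loss h_f = ΔP/(ρg) = 1.839e+05/(894·9.81) = 21.0 m.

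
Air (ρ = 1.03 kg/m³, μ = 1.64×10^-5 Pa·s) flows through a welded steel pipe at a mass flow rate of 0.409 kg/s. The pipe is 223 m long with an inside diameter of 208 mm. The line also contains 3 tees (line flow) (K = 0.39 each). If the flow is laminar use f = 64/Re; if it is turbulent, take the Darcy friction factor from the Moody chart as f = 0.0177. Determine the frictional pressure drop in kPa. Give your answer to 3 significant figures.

ΔP ≈ 1.42 kPa

A = πD²/4 = π(0.208)²/4 = 0.03398 m²; mean velocity V = ṁ/(ρA) = 0.409/(1.03 · 0.03398) = 11.69 m/s.
Reynolds number Re = ρVD/μ = 1.03 · 11.69 · 0.208 / 1.64e-05 = 1.527e+05.
Re > 4000 → turbulent; use the Moody-chart value f = 0.0177.
Total minor-loss coefficient ΣK = 3·0.39 = 1.17.
ΔP = [f·L/D + ΣK]·(ρV²/2) = [0.0177·223/0.208 + 1.17]·(1.03·11.69²/2) = [18.98 + 1.17]·70.33 = 1417 Pa.
ΔP = 1417 Pa = 1.42 kPa.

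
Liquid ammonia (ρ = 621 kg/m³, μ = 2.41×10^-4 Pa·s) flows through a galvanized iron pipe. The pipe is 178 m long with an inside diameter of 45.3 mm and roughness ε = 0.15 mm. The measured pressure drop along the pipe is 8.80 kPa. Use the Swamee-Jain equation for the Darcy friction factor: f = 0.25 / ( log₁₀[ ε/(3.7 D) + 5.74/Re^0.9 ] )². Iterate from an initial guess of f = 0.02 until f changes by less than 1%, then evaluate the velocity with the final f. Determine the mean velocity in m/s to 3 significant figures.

Rearranging Darcy-Weisbach: V = √(2·ΔP·D/(f·L·ρ)). With ε/D = 0.00015/0.0453 = 0.00331, iterate starting from f = 0.02:
  f = 0.02 → V = √(2·8800·0.0453/(0.02·178·621)) = 0.6005 m/s; Re = ρVD/μ = 7.01e+04; f → 0.0289
  f = 0.0289 → V = 0.4996 m/s; Re = 5.832e+04; f → 0.02923
  f = 0.02923 → V = 0.4967 m/s; Re = 5.798e+04; f → 0.02924
Converged (Δf/f < 1%). With the final f = 0.02924: V = √(2·8800·0.0453/(0.02924·178·621)) = 0.4966 m/s.

V ≈ 0.497 m/s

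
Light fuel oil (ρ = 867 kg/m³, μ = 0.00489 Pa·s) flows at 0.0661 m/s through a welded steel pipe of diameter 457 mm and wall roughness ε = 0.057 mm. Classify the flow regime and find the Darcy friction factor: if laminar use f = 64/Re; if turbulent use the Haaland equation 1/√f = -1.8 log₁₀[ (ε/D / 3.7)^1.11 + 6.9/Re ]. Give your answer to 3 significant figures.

f ≈ 0.0370

Re = ρVD/μ = 867·0.0661·0.457/0.00489 = 5356.
Re > 4000 → turbulent. ε/D = 5.7e-05/0.457 = 0.000125; Haaland: 1/√f = -1.8 log₁₀[1.09e-05 + 0.00129] = 5.195, so f = 0.03705.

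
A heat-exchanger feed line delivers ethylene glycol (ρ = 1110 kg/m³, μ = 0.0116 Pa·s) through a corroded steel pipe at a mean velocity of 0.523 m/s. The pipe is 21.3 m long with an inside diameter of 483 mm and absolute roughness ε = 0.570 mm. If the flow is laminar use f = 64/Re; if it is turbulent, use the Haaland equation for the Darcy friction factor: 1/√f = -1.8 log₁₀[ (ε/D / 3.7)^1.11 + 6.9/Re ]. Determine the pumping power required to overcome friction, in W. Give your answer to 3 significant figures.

Reynolds number Re = ρVD/μ = 1110 · 0.523 · 0.483 / 0.0116 = 2.417e+04.
Re > 4000 → turbulent. Relative roughness ε/D = 0.00057/0.483 = 0.00118. Haaland: 1/√f = -1.8 log₁₀[(0.00118/3.7)^1.11 + 6.9/2.417e+04] = -1.8 log₁₀[0.000132 + 0.000285] = 6.084, so f = 0.02702.
Darcy-Weisbach: ΔP = f(L/D)(ρV²/2) = 0.02702·(21.3/0.483)·(1110·0.523²/2) = 0.02702·44.1·151.8 = 180.9 Pa.
Q = V·A = 0.523·0.1832 = 0.09583 m³/s.
Pumping power P = QΔP = 0.09583·180.9 = 17.33 W = 17.3 W.

P ≈ 17.3 W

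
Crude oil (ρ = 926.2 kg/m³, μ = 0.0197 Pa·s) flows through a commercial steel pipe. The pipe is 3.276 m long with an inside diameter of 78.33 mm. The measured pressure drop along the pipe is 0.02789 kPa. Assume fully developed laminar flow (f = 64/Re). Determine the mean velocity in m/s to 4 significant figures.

V ≈ 0.08286 m/s

For laminar flow, f = 64/Re with Re = ρVD/μ, so Darcy-Weisbach reduces to ΔP = 32μLV/D². Solving for V: V = ΔP·D²/(32μL) = 27.89·(0.07833)²/(32·0.0197·3.276) = 0.08286 m/s.
Check: Re = ρVD/μ = 926.2·0.08286·0.07833/0.0197 = 305.1 < 2300, so the laminar assumption holds.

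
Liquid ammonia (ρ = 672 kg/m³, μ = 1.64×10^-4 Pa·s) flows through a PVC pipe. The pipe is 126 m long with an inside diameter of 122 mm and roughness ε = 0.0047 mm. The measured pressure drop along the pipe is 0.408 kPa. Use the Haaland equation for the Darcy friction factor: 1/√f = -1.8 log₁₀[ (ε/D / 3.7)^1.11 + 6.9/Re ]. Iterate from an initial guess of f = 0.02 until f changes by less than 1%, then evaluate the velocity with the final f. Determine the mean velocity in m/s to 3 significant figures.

V ≈ 0.263 m/s

Rearranging Darcy-Weisbach: V = √(2·ΔP·D/(f·L·ρ)). With ε/D = 4.7e-06/0.122 = 3.85e-05, iterate starting from f = 0.02:
  f = 0.02 → V = √(2·408·0.122/(0.02·126·672)) = 0.2425 m/s; Re = ρVD/μ = 1.212e+05; f → 0.01731
  f = 0.01731 → V = 0.2606 m/s; Re = 1.303e+05; f → 0.01707
  f = 0.01707 → V = 0.2625 m/s; Re = 1.312e+05; f → 0.01704
Converged (Δf/f < 1%). With the final f = 0.01704: V = √(2·408·0.122/(0.01704·126·672)) = 0.2626 m/s.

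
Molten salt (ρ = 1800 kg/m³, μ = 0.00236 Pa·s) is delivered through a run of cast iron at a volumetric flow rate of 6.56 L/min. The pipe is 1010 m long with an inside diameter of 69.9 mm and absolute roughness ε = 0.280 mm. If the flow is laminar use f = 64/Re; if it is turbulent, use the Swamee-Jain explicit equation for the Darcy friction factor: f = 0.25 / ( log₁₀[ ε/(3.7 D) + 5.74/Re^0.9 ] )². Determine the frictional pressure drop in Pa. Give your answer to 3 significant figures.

Q = 6.56 L/min = 6.56/60000 = 0.0001093 m³/s.
Cross-sectional area A = πD²/4 = π(0.0699)²/4 = 0.003837 m²; mean velocity V = Q/A = 0.0001093/0.003837 = 0.02849 m/s.
Reynolds number Re = ρVD/μ = 1800 · 0.02849 · 0.0699 / 0.00236 = 1519.
Re < 2300 → laminar flow, so f = 64/Re = 64/1519 = 0.04213 (the turbulent correlation is not needed).
Darcy-Weisbach: ΔP = f(L/D)(ρV²/2) = 0.04213·(1010/0.0699)·(1800·0.02849²/2) = 0.04213·1.445e+04·0.7306 = 444.8 Pa.

ΔP ≈ 445 Pa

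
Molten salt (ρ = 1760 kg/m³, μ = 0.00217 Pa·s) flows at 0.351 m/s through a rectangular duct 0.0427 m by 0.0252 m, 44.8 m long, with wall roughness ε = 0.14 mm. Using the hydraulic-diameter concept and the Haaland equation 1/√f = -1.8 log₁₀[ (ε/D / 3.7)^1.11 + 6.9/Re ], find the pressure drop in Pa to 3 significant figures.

ΔP ≈ 5720 Pa

Hydraulic diameter D_h = 4A/P = 4·(0.0427·0.0252)/(2·(0.0427+0.0252)) = 0.004304/0.1358 = 0.03169 m.
Re = ρVD_h/μ = 1760·0.351·0.03169/0.00217 = 9023.
ε/D_h = 0.00014/0.03169 = 0.00442; Haaland gives 1/√f = -1.8 log₁₀[0.000569+0.000765] = 5.175, so f = 0.03735.
ΔP = f(L/D_h)(ρV²/2) = 0.03735·44.8/0.03169·108.4 = 5723 Pa.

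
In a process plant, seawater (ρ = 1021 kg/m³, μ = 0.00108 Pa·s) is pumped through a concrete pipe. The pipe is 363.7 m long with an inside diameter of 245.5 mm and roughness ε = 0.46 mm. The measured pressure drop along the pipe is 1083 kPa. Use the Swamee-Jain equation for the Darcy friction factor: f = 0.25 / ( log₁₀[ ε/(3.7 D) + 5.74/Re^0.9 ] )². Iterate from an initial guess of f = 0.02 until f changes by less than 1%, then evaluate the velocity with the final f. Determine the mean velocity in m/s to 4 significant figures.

V ≈ 7.860 m/s

Rearranging Darcy-Weisbach: V = √(2·ΔP·D/(f·L·ρ)). With ε/D = 0.00046/0.2455 = 0.00187, iterate starting from f = 0.02:
  f = 0.02 → V = √(2·1.083e+06·0.2455/(0.02·363.7·1021)) = 8.462 m/s; Re = ρVD/μ = 1.964e+06; f → 0.02317
  f = 0.02317 → V = 7.862 m/s; Re = 1.825e+06; f → 0.02318
Converged (Δf/f < 1%). With the final f = 0.02318: V = √(2·1.083e+06·0.2455/(0.02318·363.7·1021)) = 7.86 m/s.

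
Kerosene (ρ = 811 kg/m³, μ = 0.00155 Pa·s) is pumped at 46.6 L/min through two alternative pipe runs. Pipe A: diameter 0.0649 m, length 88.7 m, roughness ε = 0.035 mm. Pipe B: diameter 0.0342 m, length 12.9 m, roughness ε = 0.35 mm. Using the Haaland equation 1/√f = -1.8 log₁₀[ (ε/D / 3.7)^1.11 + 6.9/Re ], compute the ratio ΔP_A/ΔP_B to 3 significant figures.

Pipe A: V = Q/A = 0.0007767/0.003308 = 0.2348 m/s; Re = 7972; ε/D = 0.000539; Haaland → f = 0.03349; ΔP_A = f(L/D)(ρV²/2) = 1023 Pa.
Pipe B: V = Q/A = 0.0007767/0.0009186 = 0.8455 m/s; Re = 1.513e+04; ε/D = 0.0102; Haaland → f = 0.0417; ΔP_B = f(L/D)(ρV²/2) = 4559 Pa.
ΔP_A/ΔP_B = 1023/4559 = 0.224.

ΔP_A/ΔP_B ≈ 0.224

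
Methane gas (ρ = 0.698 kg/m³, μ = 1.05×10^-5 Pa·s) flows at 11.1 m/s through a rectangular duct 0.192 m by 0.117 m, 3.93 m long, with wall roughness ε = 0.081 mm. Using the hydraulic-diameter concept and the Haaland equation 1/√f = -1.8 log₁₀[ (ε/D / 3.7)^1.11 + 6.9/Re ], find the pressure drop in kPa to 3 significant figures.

ΔP ≈ 0.0234 kPa

Hydraulic diameter D_h = 4A/P = 4·(0.192·0.117)/(2·(0.192+0.117)) = 0.08986/0.618 = 0.1454 m.
Re = ρVD_h/μ = 0.698·11.1·0.1454/1.05e-05 = 1.073e+05.
ε/D_h = 8.1e-05/0.1454 = 0.000557; Haaland gives 1/√f = -1.8 log₁₀[5.72e-05+6.43e-05] = 7.048, so f = 0.02013.
ΔP = f(L/D_h)(ρV²/2) = 0.02013·3.93/0.1454·43 = 23.4 Pa.
ΔP = 0.0234 kPa.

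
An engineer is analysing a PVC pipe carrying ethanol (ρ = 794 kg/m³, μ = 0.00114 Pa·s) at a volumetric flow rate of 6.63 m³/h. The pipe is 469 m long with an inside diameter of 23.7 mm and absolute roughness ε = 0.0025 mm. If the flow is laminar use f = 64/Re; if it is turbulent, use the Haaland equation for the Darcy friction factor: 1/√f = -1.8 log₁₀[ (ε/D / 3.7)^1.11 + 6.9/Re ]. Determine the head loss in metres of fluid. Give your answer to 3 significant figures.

Q = 6.63 m³/h = 6.63/3600 = 0.001842 m³/s.
Cross-sectional area A = πD²/4 = π(0.0237)²/4 = 0.0004412 m²; mean velocity V = Q/A = 0.001842/0.0004412 = 4.175 m/s.
Reynolds number Re = ρVD/μ = 794 · 4.175 · 0.0237 / 0.00114 = 6.891e+04.
Re > 4000 → turbulent. Relative roughness ε/D = 2.5e-06/0.0237 = 0.000105. Haaland: 1/√f = -1.8 log₁₀[(0.000105/3.7)^1.11 + 6.9/6.891e+04] = -1.8 log₁₀[9.02e-06 + 0.0001] = 7.132, so f = 0.01966.
Darcy-Weisbach: ΔP = f(L/D)(ρV²/2) = 0.01966·(469/0.0237)·(794·4.175²/2) = 0.01966·1.979e+04·6919 = 2.692e+06 Pa.
Head loss h_f = ΔP/(ρg) = 2.692e+06/(794·9.81) = 346 m.

h_f ≈ 346 m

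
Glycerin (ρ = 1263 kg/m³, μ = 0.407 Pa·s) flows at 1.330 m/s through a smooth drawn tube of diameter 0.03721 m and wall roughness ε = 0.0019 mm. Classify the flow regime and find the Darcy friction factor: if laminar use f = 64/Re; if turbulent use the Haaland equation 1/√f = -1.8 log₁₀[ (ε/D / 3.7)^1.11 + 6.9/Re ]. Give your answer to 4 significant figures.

Re = ρVD/μ = 1263·1.33·0.03721/0.407 = 153.6.
Re < 2300 → laminar, so f = 64/Re = 0.4167 (roughness is irrelevant in laminar flow).

f ≈ 0.4167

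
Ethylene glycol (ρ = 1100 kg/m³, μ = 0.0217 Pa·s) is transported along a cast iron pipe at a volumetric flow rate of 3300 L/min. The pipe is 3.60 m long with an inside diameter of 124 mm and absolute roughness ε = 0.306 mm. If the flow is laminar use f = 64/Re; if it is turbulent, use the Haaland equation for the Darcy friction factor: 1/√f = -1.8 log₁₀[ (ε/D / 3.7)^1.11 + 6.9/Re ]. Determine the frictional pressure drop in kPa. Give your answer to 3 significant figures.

Q = 3300 L/min = 3300/60000 = 0.055 m³/s.
Cross-sectional area A = πD²/4 = π(0.124)²/4 = 0.01208 m²; mean velocity V = Q/A = 0.055/0.01208 = 4.554 m/s.
Reynolds number Re = ρVD/μ = 1100 · 4.554 · 0.124 / 0.0217 = 2.863e+04.
Re > 4000 → turbulent. Relative roughness ε/D = 0.000306/0.124 = 0.00247. Haaland: 1/√f = -1.8 log₁₀[(0.00247/3.7)^1.11 + 6.9/2.863e+04] = -1.8 log₁₀[0.000298 + 0.000241] = 5.883, so f = 0.0289.
Darcy-Weisbach: ΔP = f(L/D)(ρV²/2) = 0.0289·(3.6/0.124)·(1100·4.554²/2) = 0.0289·29.03·1.141e+04 = 9571 Pa.
ΔP = 9571 Pa = 9.57 kPa.

ΔP ≈ 9.57 kPa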